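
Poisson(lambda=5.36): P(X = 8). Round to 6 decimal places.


P = e^(-lam) * lam^k / k!
e^(-5.36) ≈ 0.004700906
lam^k = 5.36^8 ≈ 681268.513699
k! = 8! = 40320
P = 0.004700906 * 681268.513699 / 40320 ≈ 0.079429

0.079429


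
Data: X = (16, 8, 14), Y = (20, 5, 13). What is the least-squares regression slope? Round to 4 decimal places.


b = sum((xi-xbar)(yi-ybar)) / sum((xi-xbar)^2)
n = 3, xbar = 38/3 ≈ 12.666667, ybar = 38/3 ≈ 12.666667
Sxy = sum((xi-xbar)(yi-ybar)) = 182/3 ≈ 60.666667
Sxx = sum((xi-xbar)^2) = 104/3 ≈ 34.666667
b = Sxy / Sxx = 1.75

1.7500


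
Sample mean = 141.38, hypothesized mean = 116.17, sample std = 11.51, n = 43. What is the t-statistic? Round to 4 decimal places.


t = (xbar - mu0) / (s/sqrt(n))
xbar - mu0 = 141.38 - 116.17 = 25.21
sqrt(43) ≈ 6.55743852
s/sqrt(n) = 11.51 / 6.55743852 ≈ 1.75525854
t = 25.21 / 1.75525854 ≈ 14.362556

14.3626


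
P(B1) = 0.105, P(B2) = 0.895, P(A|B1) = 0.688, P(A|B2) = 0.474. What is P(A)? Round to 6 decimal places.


P(A) = P(A|B1)*P(B1) + P(A|B2)*P(B2)
P(A|B1)*P(B1) = 0.688 * 0.105 = 0.07224
P(A|B2)*P(B2) = 0.474 * 0.895 = 0.42423
P(A) = 0.07224 + 0.42423 = 0.49647

0.496470


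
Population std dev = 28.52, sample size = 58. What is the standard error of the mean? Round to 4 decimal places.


SE = sigma / sqrt(n)
sqrt(58) ≈ 7.615773
SE = 28.52 / 7.615773 ≈ 3.744859

3.7449


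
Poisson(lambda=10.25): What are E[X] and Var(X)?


E[X] = Var(X) = lambda = 10.25

10.25, 10.25


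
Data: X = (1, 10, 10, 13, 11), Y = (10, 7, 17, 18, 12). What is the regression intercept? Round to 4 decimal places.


a = ybar - b*xbar, where b = sum((xi-xbar)(yi-ybar)) / sum((xi-xbar)^2)
n = 5, xbar = 45/5 = 9, ybar = 64/5 = 12.8
Sxy = sum((xi-xbar)(yi-ybar)) = 40
Sxx = sum((xi-xbar)^2) = 86
b = Sxy / Sxx = 20/43 ≈ 0.465116
a = 12.8 - 0.465116 * 9 = 1852/215 ≈ 8.613953

8.6140


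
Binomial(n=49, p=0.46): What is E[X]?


E[X] = n*p = 49 * 0.46 = 22.54

22.54


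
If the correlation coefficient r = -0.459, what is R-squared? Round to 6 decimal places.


R^2 = r^2 = (-0.459)^2 = 0.210681

0.210681


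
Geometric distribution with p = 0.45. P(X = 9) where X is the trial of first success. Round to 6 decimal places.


P = (1-p)^(k-1) * p
(1-p)^(k-1) = 0.55^8 ≈ 0.008373394
P = 0.008373394 * 0.45 ≈ 0.003768027

0.003768


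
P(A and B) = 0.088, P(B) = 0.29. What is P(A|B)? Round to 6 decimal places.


P(A|B) = P(A and B) / P(B) = 0.088 / 0.29 = 44/145 ≈ 0.30344828

0.303448


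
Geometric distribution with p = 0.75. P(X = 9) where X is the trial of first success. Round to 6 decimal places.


P = (1-p)^(k-1) * p
(1-p)^(k-1) = 0.25^8 ≈ 0.00001525879
P = 0.00001525879 * 0.75 ≈ 0.00001144409

0.000011


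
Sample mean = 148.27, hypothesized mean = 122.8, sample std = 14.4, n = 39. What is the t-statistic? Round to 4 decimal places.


t = (xbar - mu0) / (s/sqrt(n))
xbar - mu0 = 148.27 - 122.8 = 25.47
sqrt(39) ≈ 6.24499800
s/sqrt(n) = 14.4 / 6.24499800 ≈ 2.30584541
t = 25.47 / 2.30584541 ≈ 11.045840

11.0458


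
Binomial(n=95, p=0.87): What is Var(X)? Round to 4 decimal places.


Var = n*p*(1-p) = 95 * 0.87 * 0.13 = 10.7445

10.7445


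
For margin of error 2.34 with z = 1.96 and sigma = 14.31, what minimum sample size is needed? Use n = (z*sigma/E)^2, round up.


z*sigma/E = 1.96 * 14.31 / 2.34 = 7791/650 ≈ 11.986154
(z*sigma/E)^2 ≈ 143.667884
round up: n = 144

144


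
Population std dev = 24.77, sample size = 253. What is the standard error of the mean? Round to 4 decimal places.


SE = sigma / sqrt(n)
sqrt(253) ≈ 15.905974
SE = 24.77 / 15.905974 ≈ 1.557277

1.5573


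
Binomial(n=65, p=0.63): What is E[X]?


E[X] = n*p = 65 * 0.63 = 40.95

40.95


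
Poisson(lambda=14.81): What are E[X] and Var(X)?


E[X] = Var(X) = lambda = 14.81

14.81, 14.81


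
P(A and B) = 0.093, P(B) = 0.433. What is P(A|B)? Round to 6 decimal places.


P(A|B) = P(A and B) / P(B) = 0.093 / 0.433 = 93/433 ≈ 0.21478060

0.214781


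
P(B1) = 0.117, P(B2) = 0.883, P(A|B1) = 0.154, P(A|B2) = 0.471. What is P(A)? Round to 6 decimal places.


P(A) = P(A|B1)*P(B1) + P(A|B2)*P(B2)
P(A|B1)*P(B1) = 0.154 * 0.117 = 0.018018
P(A|B2)*P(B2) = 0.471 * 0.883 = 0.415893
P(A) = 0.018018 + 0.415893 = 0.433911

0.433911


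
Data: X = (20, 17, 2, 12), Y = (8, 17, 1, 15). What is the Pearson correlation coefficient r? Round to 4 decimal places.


r = sum((xi-xbar)(yi-ybar)) / sqrt(sum((xi-xbar)^2) * sum((yi-ybar)^2))
n = 4, xbar = 51/4 = 12.75, ybar = 41/4 = 10.25
Sxy = sum((xi-xbar)(yi-ybar)) = 108.25
Sxx = sum((xi-xbar)^2) = 186.75
Syy = sum((yi-ybar)^2) = 158.75
sqrt(Sxx*Syy) ≈ 172.181772
r = Sxy / sqrt(Sxx*Syy) = 108.25 / 172.181772 ≈ 0.628696

0.6287


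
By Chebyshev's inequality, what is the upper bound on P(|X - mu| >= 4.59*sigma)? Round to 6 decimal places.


P <= 1/k^2
k^2 = 4.59^2 = 21.0681
1/k^2 = 1 / 21.0681 ≈ 0.04746512

0.047465


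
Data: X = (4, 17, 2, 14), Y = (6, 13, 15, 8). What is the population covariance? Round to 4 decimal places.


Cov = (1/n)*sum((xi-xbar)(yi-ybar))
n = 4, xbar = 37/4 = 9.25, ybar = 42/4 = 10.5
sum((xi-xbar)(yi-ybar)) = -1.5
Cov = -1.5 / 4 = -0.375

-0.3750


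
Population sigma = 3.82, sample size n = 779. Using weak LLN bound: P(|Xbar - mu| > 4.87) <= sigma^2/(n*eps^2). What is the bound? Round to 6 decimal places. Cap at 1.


bound = min(1, sigma^2/(n*eps^2))
sigma^2 = 3.82^2 = 14.5924
n*eps^2 = 779 * 4.87^2 = 779 * 23.7169 = 18475.4651
sigma^2/(n*eps^2) = 14.5924 / 18475.4651 ≈ 0.00078983

0.000790


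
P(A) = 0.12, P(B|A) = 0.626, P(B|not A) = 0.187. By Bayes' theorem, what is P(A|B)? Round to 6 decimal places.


P(A|B) = P(B|A)*P(A) / P(B), P(B) = P(B|A)*P(A) + P(B|not A)*P(not A)
P(B|A)*P(A) = 0.626 * 0.12 = 0.07512
P(B|not A)*P(not A) = 0.187 * 0.88 = 0.16456
P(B) = 0.07512 + 0.16456 = 0.23968
P(A|B) = 0.07512 / 0.23968 = 939/2996 ≈ 0.31341789

0.313418


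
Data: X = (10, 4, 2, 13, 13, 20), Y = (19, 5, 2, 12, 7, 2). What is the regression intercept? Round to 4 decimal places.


a = ybar - b*xbar, where b = sum((xi-xbar)(yi-ybar)) / sum((xi-xbar)^2)
n = 6, xbar = 62/6 = 31/3 ≈ 10.333333, ybar = 47/6 ≈ 7.833333
Sxy = sum((xi-xbar)(yi-ybar)) = 46/3 ≈ 15.333333
Sxx = sum((xi-xbar)^2) = 652/3 ≈ 217.333333
b = Sxy / Sxx = 23/326 ≈ 0.070552
a = 7.833333 - 0.070552 * 10.333333 = 1158/163 ≈ 7.104294

7.1043


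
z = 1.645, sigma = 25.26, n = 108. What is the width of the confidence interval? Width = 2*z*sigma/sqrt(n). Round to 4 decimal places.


width = 2*z*sigma/sqrt(n)
2*z*sigma = 2 * 1.645 * 25.26 = 83.1054
sqrt(108) ≈ 10.392305
width = 83.1054 / 10.392305 ≈ 7.996821

7.9968


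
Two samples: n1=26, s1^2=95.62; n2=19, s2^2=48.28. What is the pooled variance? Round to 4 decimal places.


sp^2 = ((n1-1)*s1^2 + (n2-1)*s2^2)/(n1+n2-2)
(n1-1)*s1^2 = 25 * 95.62 = 2390.5
(n2-1)*s2^2 = 18 * 48.28 = 869.04
numerator = 2390.5 + 869.04 = 3259.54
n1+n2-2 = 43
sp^2 = 3259.54 / 43 = 162977/2150 ≈ 75.803256

75.8033


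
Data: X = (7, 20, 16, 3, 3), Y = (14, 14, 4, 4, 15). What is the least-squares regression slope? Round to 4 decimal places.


b = sum((xi-xbar)(yi-ybar)) / sum((xi-xbar)^2)
n = 5, xbar = 49/5 = 9.8, ybar = 51/5 = 10.2
Sxy = sum((xi-xbar)(yi-ybar)) = -0.8
Sxx = sum((xi-xbar)^2) = 242.8
b = Sxy / Sxx = -2/607 ≈ -0.003295

-0.0033


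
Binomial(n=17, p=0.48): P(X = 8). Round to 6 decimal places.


P = C(n,k) * p^k * (1-p)^(n-k)
C(17,8) = 24310
p^k = 0.48^8 ≈ 0.002817928
(1-p)^(n-k) = 0.52^9 ≈ 0.002779906
P = 24310 * 0.002817928 * 0.002779906 ≈ 0.190434

0.190434


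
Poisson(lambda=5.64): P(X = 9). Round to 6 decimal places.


P = e^(-lam) * lam^k / k!
e^(-5.64) ≈ 0.003552868
lam^k = 5.64^9 ≈ 5774467.426440
k! = 9! = 362880
P = 0.003552868 * 5774467.426440 / 362880 ≈ 0.056536

0.056536


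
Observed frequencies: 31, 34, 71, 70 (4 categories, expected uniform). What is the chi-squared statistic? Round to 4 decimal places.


chi2 = sum((O-E)^2/E), E = total/4
total = 206, E = 206/4 = 51.5
(31 - 51.5)^2 / 51.5 = 420.25 / 51.5 = 1681/206 ≈ 8.160194
(34 - 51.5)^2 / 51.5 = 306.25 / 51.5 = 1225/206 ≈ 5.946602
(71 - 51.5)^2 / 51.5 = 380.25 / 51.5 = 1521/206 ≈ 7.383495
(70 - 51.5)^2 / 51.5 = 342.25 / 51.5 = 1369/206 ≈ 6.645631
chi2 = 2898/103 ≈ 28.135922

28.1359


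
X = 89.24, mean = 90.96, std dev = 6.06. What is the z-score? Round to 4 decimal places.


z = (X - mu) / sigma
X - mu = 89.24 - 90.96 = -1.72
z = -1.72 / 6.06 = -86/303 ≈ -0.283828

-0.2838


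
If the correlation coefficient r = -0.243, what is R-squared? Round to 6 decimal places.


R^2 = r^2 = (-0.243)^2 = 0.059049

0.059049


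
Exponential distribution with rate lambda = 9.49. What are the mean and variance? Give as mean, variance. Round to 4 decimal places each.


mean = 1/lam, var = 1/lam^2
mean = 1 / 9.49 = 100/949 ≈ 0.105374
lam^2 = 9.49^2 = 90.0601
var = 1 / 90.0601 ≈ 0.011104

0.1054, 0.0111


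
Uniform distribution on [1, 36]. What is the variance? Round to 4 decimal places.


Var = (b-a)^2 / 12
(b-a)^2 = (36 - 1)^2 = 1225
Var = 1225/12 ≈ 102.083333

102.0833


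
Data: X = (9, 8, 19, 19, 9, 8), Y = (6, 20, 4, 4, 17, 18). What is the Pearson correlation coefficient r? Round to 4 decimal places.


r = sum((xi-xbar)(yi-ybar)) / sqrt(sum((xi-xbar)^2) * sum((yi-ybar)^2))
n = 6, xbar = 72/6 = 12, ybar = 69/6 = 11.5
Sxy = sum((xi-xbar)(yi-ybar)) = -165
Sxx = sum((xi-xbar)^2) = 148
Syy = sum((yi-ybar)^2) = 287.5
sqrt(Sxx*Syy) ≈ 206.276513
r = Sxy / sqrt(Sxx*Syy) = -165 / 206.276513 ≈ -0.799897

-0.7999


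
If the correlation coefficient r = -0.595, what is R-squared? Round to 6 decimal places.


R^2 = r^2 = (-0.595)^2 = 0.354025

0.354025


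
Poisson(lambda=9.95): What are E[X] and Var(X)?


E[X] = Var(X) = lambda = 9.95

9.95, 9.95


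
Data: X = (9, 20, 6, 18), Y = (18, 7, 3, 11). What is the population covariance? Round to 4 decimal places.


Cov = (1/n)*sum((xi-xbar)(yi-ybar))
n = 4, xbar = 53/4 = 13.25, ybar = 39/4 = 9.75
sum((xi-xbar)(yi-ybar)) = 1.25
Cov = 1.25 / 4 = 0.3125

0.3125


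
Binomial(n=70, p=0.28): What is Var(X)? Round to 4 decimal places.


Var = n*p*(1-p) = 70 * 0.28 * 0.72 = 14.112

14.1120


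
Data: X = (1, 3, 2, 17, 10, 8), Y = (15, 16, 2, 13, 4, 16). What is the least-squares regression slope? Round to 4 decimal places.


b = sum((xi-xbar)(yi-ybar)) / sum((xi-xbar)^2)
n = 6, xbar = 41/6 ≈ 6.833333, ybar = 66/6 = 11
Sxy = sum((xi-xbar)(yi-ybar)) = 5
Sxx = sum((xi-xbar)^2) = 1121/6 ≈ 186.833333
b = Sxy / Sxx = 30/1121 ≈ 0.026762

0.0268


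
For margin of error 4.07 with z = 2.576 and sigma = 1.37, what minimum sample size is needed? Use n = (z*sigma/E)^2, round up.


z*sigma/E = 2.576 * 1.37 / 4.07 ≈ 0.867106
(z*sigma/E)^2 ≈ 0.751872
round up: n = 1

1


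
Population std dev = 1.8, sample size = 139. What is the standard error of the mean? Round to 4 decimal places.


SE = sigma / sqrt(n)
sqrt(139) ≈ 11.789826
SE = 1.8 / 11.789826 ≈ 0.152674

0.1527


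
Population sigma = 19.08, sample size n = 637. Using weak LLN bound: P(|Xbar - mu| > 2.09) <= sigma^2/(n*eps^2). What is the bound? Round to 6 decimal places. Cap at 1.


bound = min(1, sigma^2/(n*eps^2))
sigma^2 = 19.08^2 = 364.0464
n*eps^2 = 637 * 2.09^2 = 637 * 4.3681 = 2782.4797
sigma^2/(n*eps^2) = 364.0464 / 2782.4797 ≈ 0.13083524

0.130835


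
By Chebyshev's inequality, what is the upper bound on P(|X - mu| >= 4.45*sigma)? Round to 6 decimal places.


P <= 1/k^2
k^2 = 4.45^2 = 19.8025
1/k^2 = 1 / 19.8025 = 400/7921 ≈ 0.05049867

0.050499


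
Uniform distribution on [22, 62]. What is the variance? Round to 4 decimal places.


Var = (b-a)^2 / 12
(b-a)^2 = (62 - 22)^2 = 1600
Var = 1600/12 ≈ 133.333333

133.3333


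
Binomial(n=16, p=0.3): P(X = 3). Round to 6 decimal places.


P = C(n,k) * p^k * (1-p)^(n-k)
C(16,3) = 560
p^k = 0.3^3 = 0.027
(1-p)^(n-k) = 0.7^13 ≈ 0.009688901
P = 560 * 0.027 * 0.009688901 ≈ 0.146496

0.146496


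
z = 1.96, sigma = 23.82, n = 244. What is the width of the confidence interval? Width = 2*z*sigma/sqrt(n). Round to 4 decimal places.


width = 2*z*sigma/sqrt(n)
2*z*sigma = 2 * 1.96 * 23.82 = 93.3744
sqrt(244) ≈ 15.620499
width = 93.3744 / 15.620499 ≈ 5.977683

5.9777


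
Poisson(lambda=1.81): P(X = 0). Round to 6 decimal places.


P = e^(-lam) * lam^k / k!
e^(-1.81) ≈ 0.1636541
lam^k = 1.81^0 = 1
k! = 0! = 1
P = 0.1636541 * 1 / 1 ≈ 0.163654

0.163654


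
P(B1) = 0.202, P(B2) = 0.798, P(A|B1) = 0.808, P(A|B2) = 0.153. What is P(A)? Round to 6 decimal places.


P(A) = P(A|B1)*P(B1) + P(A|B2)*P(B2)
P(A|B1)*P(B1) = 0.808 * 0.202 = 0.163216
P(A|B2)*P(B2) = 0.153 * 0.798 = 0.122094
P(A) = 0.163216 + 0.122094 = 0.28531

0.285310


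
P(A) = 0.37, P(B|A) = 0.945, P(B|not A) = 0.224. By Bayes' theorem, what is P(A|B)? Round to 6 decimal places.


P(A|B) = P(B|A)*P(A) / P(B), P(B) = P(B|A)*P(A) + P(B|not A)*P(not A)
P(B|A)*P(A) = 0.945 * 0.37 = 0.34965
P(B|not A)*P(not A) = 0.224 * 0.63 = 0.14112
P(B) = 0.34965 + 0.14112 = 0.49077
P(A|B) = 0.34965 / 0.49077 = 555/779 ≈ 0.71245186

0.712452


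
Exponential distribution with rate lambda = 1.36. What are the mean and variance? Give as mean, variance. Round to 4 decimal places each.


mean = 1/lam, var = 1/lam^2
mean = 1 / 1.36 = 25/34 ≈ 0.735294
lam^2 = 1.36^2 = 1.8496
var = 1 / 1.8496 = 625/1156 ≈ 0.540657

0.7353, 0.5407


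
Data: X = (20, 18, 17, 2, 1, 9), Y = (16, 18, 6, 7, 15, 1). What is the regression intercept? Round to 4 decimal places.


a = ybar - b*xbar, where b = sum((xi-xbar)(yi-ybar)) / sum((xi-xbar)^2)
n = 6, xbar = 67/6 ≈ 11.166667, ybar = 63/6 = 10.5
Sxy = sum((xi-xbar)(yi-ybar)) = 80.5
Sxx = sum((xi-xbar)^2) = 2105/6 ≈ 350.833333
b = Sxy / Sxx = 483/2105 ≈ 0.229454
a = 10.5 - 0.229454 * 11.166667 = 16709/2105 ≈ 7.937767

7.9378


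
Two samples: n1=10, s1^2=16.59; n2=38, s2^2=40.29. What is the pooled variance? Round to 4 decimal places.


sp^2 = ((n1-1)*s1^2 + (n2-1)*s2^2)/(n1+n2-2)
(n1-1)*s1^2 = 9 * 16.59 = 149.31
(n2-1)*s2^2 = 37 * 40.29 = 1490.73
numerator = 149.31 + 1490.73 = 1640.04
n1+n2-2 = 46
sp^2 = 1640.04 / 46 = 41001/1150 ≈ 35.653043

35.6530


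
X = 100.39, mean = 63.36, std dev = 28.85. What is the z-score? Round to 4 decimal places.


z = (X - mu) / sigma
X - mu = 100.39 - 63.36 = 37.03
z = 37.03 / 28.85 = 3703/2885 ≈ 1.283536

1.2835


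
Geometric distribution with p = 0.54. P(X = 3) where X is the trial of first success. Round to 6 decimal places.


P = (1-p)^(k-1) * p
(1-p)^(k-1) = 0.46^2 = 0.2116
P = 0.2116 * 0.54 = 0.114264

0.114264


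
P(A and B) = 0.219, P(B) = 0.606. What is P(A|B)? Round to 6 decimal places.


P(A|B) = P(A and B) / P(B) = 0.219 / 0.606 = 73/202 ≈ 0.36138614

0.361386


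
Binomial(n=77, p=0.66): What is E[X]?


E[X] = n*p = 77 * 0.66 = 50.82

50.82


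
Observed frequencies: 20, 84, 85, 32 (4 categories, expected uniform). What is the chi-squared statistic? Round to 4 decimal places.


chi2 = sum((O-E)^2/E), E = total/4
total = 221, E = 221/4 = 55.25
(20 - 55.25)^2 / 55.25 = 1242.5625 / 55.25 = 19881/884 ≈ 22.489819
(84 - 55.25)^2 / 55.25 = 826.5625 / 55.25 = 13225/884 ≈ 14.960407
(85 - 55.25)^2 / 55.25 = 885.0625 / 55.25 = 833/52 ≈ 16.019231
(32 - 55.25)^2 / 55.25 = 540.5625 / 55.25 = 8649/884 ≈ 9.783937
chi2 = 13979/221 ≈ 63.253394

63.2534


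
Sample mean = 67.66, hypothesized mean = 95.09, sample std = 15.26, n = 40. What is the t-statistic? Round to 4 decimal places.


t = (xbar - mu0) / (s/sqrt(n))
xbar - mu0 = 67.66 - 95.09 = -27.43
sqrt(40) ≈ 6.32455532
s/sqrt(n) = 15.26 / 6.32455532 ≈ 2.41281785
t = -27.43 / 2.41281785 ≈ -11.368450

-11.3685


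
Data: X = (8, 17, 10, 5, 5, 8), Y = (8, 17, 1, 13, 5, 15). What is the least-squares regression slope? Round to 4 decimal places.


b = sum((xi-xbar)(yi-ybar)) / sum((xi-xbar)^2)
n = 6, xbar = 53/6 ≈ 8.833333, ybar = 59/6 ≈ 9.833333
Sxy = sum((xi-xbar)(yi-ybar)) = 311/6 ≈ 51.833333
Sxx = sum((xi-xbar)^2) = 593/6 ≈ 98.833333
b = Sxy / Sxx = 311/593 ≈ 0.524452

0.5245


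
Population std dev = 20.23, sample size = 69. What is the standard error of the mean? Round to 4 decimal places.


SE = sigma / sqrt(n)
sqrt(69) ≈ 8.306624
SE = 20.23 / 8.306624 ≈ 2.435406

2.4354


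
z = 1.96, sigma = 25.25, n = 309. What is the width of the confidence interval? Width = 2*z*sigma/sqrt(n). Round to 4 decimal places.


width = 2*z*sigma/sqrt(n)
2*z*sigma = 2 * 1.96 * 25.25 = 98.98
sqrt(309) ≈ 17.578396
width = 98.98 / 17.578396 ≈ 5.630775

5.6308


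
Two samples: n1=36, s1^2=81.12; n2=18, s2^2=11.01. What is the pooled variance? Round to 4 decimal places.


sp^2 = ((n1-1)*s1^2 + (n2-1)*s2^2)/(n1+n2-2)
(n1-1)*s1^2 = 35 * 81.12 = 2839.2
(n2-1)*s2^2 = 17 * 11.01 = 187.17
numerator = 2839.2 + 187.17 = 3026.37
n1+n2-2 = 52
sp^2 = 3026.37 / 52 = 302637/5200 ≈ 58.199423

58.1994


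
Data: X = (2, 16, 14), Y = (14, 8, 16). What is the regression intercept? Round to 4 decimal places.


a = ybar - b*xbar, where b = sum((xi-xbar)(yi-ybar)) / sum((xi-xbar)^2)
n = 3, xbar = 32/3 ≈ 10.666667, ybar = 38/3 ≈ 12.666667
Sxy = sum((xi-xbar)(yi-ybar)) = -76/3 ≈ -25.333333
Sxx = sum((xi-xbar)^2) = 344/3 ≈ 114.666667
b = Sxy / Sxx = -19/86 ≈ -0.220930
a = 12.666667 - (-0.220930) * 10.666667 = 646/43 ≈ 15.023256

15.0233


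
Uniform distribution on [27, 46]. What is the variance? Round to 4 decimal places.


Var = (b-a)^2 / 12
(b-a)^2 = (46 - 27)^2 = 361
Var = 361/12 ≈ 30.083333

30.0833


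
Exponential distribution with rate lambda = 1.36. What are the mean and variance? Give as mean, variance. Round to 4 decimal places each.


mean = 1/lam, var = 1/lam^2
mean = 1 / 1.36 = 25/34 ≈ 0.735294
lam^2 = 1.36^2 = 1.8496
var = 1 / 1.8496 = 625/1156 ≈ 0.540657

0.7353, 0.5407


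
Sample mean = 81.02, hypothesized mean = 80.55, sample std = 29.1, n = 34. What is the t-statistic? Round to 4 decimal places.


t = (xbar - mu0) / (s/sqrt(n))
xbar - mu0 = 81.02 - 80.55 = 0.47
sqrt(34) ≈ 5.83095189
s/sqrt(n) = 29.1 / 5.83095189 ≈ 4.99060883
t = 0.47 / 4.99060883 ≈ 0.094177

0.0942


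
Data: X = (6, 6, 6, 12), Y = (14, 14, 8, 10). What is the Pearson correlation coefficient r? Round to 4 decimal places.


r = sum((xi-xbar)(yi-ybar)) / sqrt(sum((xi-xbar)^2) * sum((yi-ybar)^2))
n = 4, xbar = 30/4 = 7.5, ybar = 46/4 = 11.5
Sxy = sum((xi-xbar)(yi-ybar)) = -9
Sxx = sum((xi-xbar)^2) = 27
Syy = sum((yi-ybar)^2) = 27
sqrt(Sxx*Syy) = 27
r = Sxy / sqrt(Sxx*Syy) = -9 / 27 = -1/3 ≈ -0.333333

-0.3333


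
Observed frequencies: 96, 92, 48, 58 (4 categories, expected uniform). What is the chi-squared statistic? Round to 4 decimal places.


chi2 = sum((O-E)^2/E), E = total/4
total = 294, E = 294/4 = 73.5
(96 - 73.5)^2 / 73.5 = 506.25 / 73.5 = 675/98 ≈ 6.887755
(92 - 73.5)^2 / 73.5 = 342.25 / 73.5 = 1369/294 ≈ 4.656463
(48 - 73.5)^2 / 73.5 = 650.25 / 73.5 = 867/98 ≈ 8.846939
(58 - 73.5)^2 / 73.5 = 240.25 / 73.5 = 961/294 ≈ 3.268707
chi2 = 3478/147 ≈ 23.659864

23.6599


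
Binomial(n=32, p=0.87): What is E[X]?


E[X] = n*p = 32 * 0.87 = 27.84

27.84


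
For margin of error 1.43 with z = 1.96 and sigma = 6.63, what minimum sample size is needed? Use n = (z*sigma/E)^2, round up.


z*sigma/E = 1.96 * 6.63 / 1.43 = 2499/275 ≈ 9.087273
(z*sigma/E)^2 ≈ 82.578526
round up: n = 83

83


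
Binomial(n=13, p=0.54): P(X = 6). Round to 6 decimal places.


P = C(n,k) * p^k * (1-p)^(n-k)
C(13,6) = 1716
p^k = 0.54^6 ≈ 0.02479491
(1-p)^(n-k) = 0.46^7 ≈ 0.004358177
P = 1716 * 0.02479491 * 0.004358177 ≈ 0.185432

0.185432


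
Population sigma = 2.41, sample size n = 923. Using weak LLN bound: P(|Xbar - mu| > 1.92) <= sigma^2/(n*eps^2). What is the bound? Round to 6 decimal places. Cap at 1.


bound = min(1, sigma^2/(n*eps^2))
sigma^2 = 2.41^2 = 5.8081
n*eps^2 = 923 * 1.92^2 = 923 * 3.6864 = 3402.5472
sigma^2/(n*eps^2) = 5.8081 / 3402.5472 ≈ 0.00170699

0.001707


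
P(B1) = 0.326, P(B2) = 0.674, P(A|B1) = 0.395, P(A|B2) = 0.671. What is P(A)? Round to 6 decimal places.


P(A) = P(A|B1)*P(B1) + P(A|B2)*P(B2)
P(A|B1)*P(B1) = 0.395 * 0.326 = 0.12877
P(A|B2)*P(B2) = 0.671 * 0.674 = 0.452254
P(A) = 0.12877 + 0.452254 = 0.581024

0.581024


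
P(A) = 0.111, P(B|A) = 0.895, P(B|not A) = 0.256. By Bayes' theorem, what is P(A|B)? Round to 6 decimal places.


P(A|B) = P(B|A)*P(A) / P(B), P(B) = P(B|A)*P(A) + P(B|not A)*P(not A)
P(B|A)*P(A) = 0.895 * 0.111 = 0.099345
P(B|not A)*P(not A) = 0.256 * 0.889 = 0.227584
P(B) = 0.099345 + 0.227584 = 0.326929
P(A|B) = 0.099345 / 0.326929 ≈ 0.30387332

0.303873


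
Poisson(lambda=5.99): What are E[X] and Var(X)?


E[X] = Var(X) = lambda = 5.99

5.99, 5.99


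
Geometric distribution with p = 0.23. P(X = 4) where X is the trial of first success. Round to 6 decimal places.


P = (1-p)^(k-1) * p
(1-p)^(k-1) = 0.77^3 = 0.456533
P = 0.456533 * 0.23 ≈ 0.1050026

0.105003


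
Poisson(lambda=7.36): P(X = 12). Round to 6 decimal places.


P = e^(-lam) * lam^k / k!
e^(-7.36) ≈ 0.0006361985
lam^k = 7.36^12 ≈ 25265841773.058838
k! = 12! = 479001600
P = 0.0006361985 * 25265841773.058838 / 479001600 ≈ 0.033557

0.033557


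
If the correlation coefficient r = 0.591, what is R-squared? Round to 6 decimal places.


R^2 = r^2 = (0.591)^2 = 0.349281

0.349281


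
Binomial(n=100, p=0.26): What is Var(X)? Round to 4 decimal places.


Var = n*p*(1-p) = 100 * 0.26 * 0.74 = 19.24

19.2400


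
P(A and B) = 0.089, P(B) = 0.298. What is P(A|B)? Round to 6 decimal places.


P(A|B) = P(A and B) / P(B) = 0.089 / 0.298 = 89/298 ≈ 0.29865772

0.298658


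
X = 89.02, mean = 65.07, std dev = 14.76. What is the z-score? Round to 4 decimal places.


z = (X - mu) / sigma
X - mu = 89.02 - 65.07 = 23.95
z = 23.95 / 14.76 = 2395/1476 ≈ 1.622629

1.6226


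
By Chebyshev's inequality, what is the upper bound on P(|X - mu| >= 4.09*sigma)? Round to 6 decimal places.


P <= 1/k^2
k^2 = 4.09^2 = 16.7281
1/k^2 = 1 / 16.7281 ≈ 0.05977965

0.059780


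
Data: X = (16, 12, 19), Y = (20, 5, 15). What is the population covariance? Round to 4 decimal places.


Cov = (1/n)*sum((xi-xbar)(yi-ybar))
n = 3, xbar = 47/3 ≈ 15.666667, ybar = 40/3 ≈ 13.333333
sum((xi-xbar)(yi-ybar)) = 115/3 ≈ 38.333333
Cov = 38.333333 / 3 = 115/9 ≈ 12.777778

12.7778


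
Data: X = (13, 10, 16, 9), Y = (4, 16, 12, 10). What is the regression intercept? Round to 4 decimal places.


a = ybar - b*xbar, where b = sum((xi-xbar)(yi-ybar)) / sum((xi-xbar)^2)
n = 4, xbar = 48/4 = 12, ybar = 42/4 = 10.5
Sxy = sum((xi-xbar)(yi-ybar)) = -10
Sxx = sum((xi-xbar)^2) = 30
b = Sxy / Sxx = -1/3 ≈ -0.333333
a = 10.5 - (-0.333333) * 12 = 14.5

14.5000


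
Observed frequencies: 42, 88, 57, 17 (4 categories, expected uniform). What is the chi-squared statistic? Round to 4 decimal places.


chi2 = sum((O-E)^2/E), E = total/4
total = 204, E = 204/4 = 51
(42 - 51)^2 / 51 = 81 / 51 = 27/17 ≈ 1.588235
(88 - 51)^2 / 51 = 1369 / 51 = 1369/51 ≈ 26.843137
(57 - 51)^2 / 51 = 36 / 51 = 12/17 ≈ 0.705882
(17 - 51)^2 / 51 = 1156 / 51 = 68/3 ≈ 22.666667
chi2 = 2642/51 ≈ 51.803922

51.8039


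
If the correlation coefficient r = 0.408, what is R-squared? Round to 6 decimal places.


R^2 = r^2 = (0.408)^2 = 0.166464

0.166464


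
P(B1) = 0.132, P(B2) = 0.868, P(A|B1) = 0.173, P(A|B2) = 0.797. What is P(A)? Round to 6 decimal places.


P(A) = P(A|B1)*P(B1) + P(A|B2)*P(B2)
P(A|B1)*P(B1) = 0.173 * 0.132 = 0.022836
P(A|B2)*P(B2) = 0.797 * 0.868 = 0.691796
P(A) = 0.022836 + 0.691796 = 0.714632

0.714632


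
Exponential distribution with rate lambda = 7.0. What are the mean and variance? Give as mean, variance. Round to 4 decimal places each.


mean = 1/lam, var = 1/lam^2
mean = 1 / 7.0 = 1/7 ≈ 0.142857
lam^2 = 7.0^2 = 49
var = 1 / 49 = 1/49 ≈ 0.020408

0.1429, 0.0204


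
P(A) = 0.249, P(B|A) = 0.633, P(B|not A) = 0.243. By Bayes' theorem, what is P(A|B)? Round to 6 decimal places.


P(A|B) = P(B|A)*P(A) / P(B), P(B) = P(B|A)*P(A) + P(B|not A)*P(not A)
P(B|A)*P(A) = 0.633 * 0.249 = 0.157617
P(B|not A)*P(not A) = 0.243 * 0.751 = 0.182493
P(B) = 0.157617 + 0.182493 = 0.34011
P(A|B) = 0.157617 / 0.34011 ≈ 0.46342948

0.463429


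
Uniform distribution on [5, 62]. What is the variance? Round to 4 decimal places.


Var = (b-a)^2 / 12
(b-a)^2 = (62 - 5)^2 = 3249
Var = 3249/12 = 270.75

270.7500


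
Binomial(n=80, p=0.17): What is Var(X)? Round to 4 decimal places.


Var = n*p*(1-p) = 80 * 0.17 * 0.83 = 11.288

11.2880


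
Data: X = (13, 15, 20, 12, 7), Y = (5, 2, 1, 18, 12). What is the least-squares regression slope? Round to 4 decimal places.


b = sum((xi-xbar)(yi-ybar)) / sum((xi-xbar)^2)
n = 5, xbar = 67/5 = 13.4, ybar = 38/5 = 7.6
Sxy = sum((xi-xbar)(yi-ybar)) = -94.2
Sxx = sum((xi-xbar)^2) = 89.2
b = Sxy / Sxx = -471/446 ≈ -1.056054

-1.0561


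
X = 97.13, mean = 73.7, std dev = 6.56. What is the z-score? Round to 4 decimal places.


z = (X - mu) / sigma
X - mu = 97.13 - 73.7 = 23.43
z = 23.43 / 6.56 = 2343/656 ≈ 3.571646

3.5716


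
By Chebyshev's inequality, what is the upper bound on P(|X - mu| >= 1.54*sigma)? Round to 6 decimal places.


P <= 1/k^2
k^2 = 1.54^2 = 2.3716
1/k^2 = 1 / 2.3716 = 2500/5929 ≈ 0.42165627

0.421656


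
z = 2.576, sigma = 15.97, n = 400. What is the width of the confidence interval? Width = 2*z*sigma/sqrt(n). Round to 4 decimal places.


width = 2*z*sigma/sqrt(n)
2*z*sigma = 2 * 2.576 * 15.97 = 82.27744
sqrt(400) = 20
width = 82.27744 / 20 = 4.113872

4.1139


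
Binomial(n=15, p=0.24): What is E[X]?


E[X] = n*p = 15 * 0.24 = 3.6

3.6


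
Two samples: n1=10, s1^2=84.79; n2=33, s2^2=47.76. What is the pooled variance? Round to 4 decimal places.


sp^2 = ((n1-1)*s1^2 + (n2-1)*s2^2)/(n1+n2-2)
(n1-1)*s1^2 = 9 * 84.79 = 763.11
(n2-1)*s2^2 = 32 * 47.76 = 1528.32
numerator = 763.11 + 1528.32 = 2291.43
n1+n2-2 = 41
sp^2 = 2291.43 / 41 = 229143/4100 ≈ 55.888537

55.8885


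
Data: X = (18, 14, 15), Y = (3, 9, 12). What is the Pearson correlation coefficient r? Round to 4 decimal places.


r = sum((xi-xbar)(yi-ybar)) / sqrt(sum((xi-xbar)^2) * sum((yi-ybar)^2))
n = 3, xbar = 47/3 ≈ 15.666667, ybar = 24/3 = 8
Sxy = sum((xi-xbar)(yi-ybar)) = -16
Sxx = sum((xi-xbar)^2) = 26/3 ≈ 8.666667
Syy = sum((yi-ybar)^2) = 42
sqrt(Sxx*Syy) ≈ 19.078784
r = Sxy / sqrt(Sxx*Syy) = -16 / 19.078784 ≈ -0.838628

-0.8386


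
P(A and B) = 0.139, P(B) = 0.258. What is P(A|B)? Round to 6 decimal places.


P(A|B) = P(A and B) / P(B) = 0.139 / 0.258 = 139/258 ≈ 0.53875969

0.538760


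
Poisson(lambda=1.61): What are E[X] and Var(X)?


E[X] = Var(X) = lambda = 1.61

1.61, 1.61


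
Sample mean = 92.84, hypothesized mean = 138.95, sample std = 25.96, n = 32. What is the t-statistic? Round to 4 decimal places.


t = (xbar - mu0) / (s/sqrt(n))
xbar - mu0 = 92.84 - 138.95 = -46.11
sqrt(32) ≈ 5.65685425
s/sqrt(n) = 25.96 / 5.65685425 ≈ 4.58912301
t = -46.11 / 4.58912301 ≈ -10.047671

-10.0477


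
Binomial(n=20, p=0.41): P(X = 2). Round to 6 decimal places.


P = C(n,k) * p^k * (1-p)^(n-k)
C(20,2) = 190
p^k = 0.41^2 = 0.1681
(1-p)^(n-k) = 0.59^18 ≈ 0.00007504750
P = 190 * 0.1681 * 0.00007504750 ≈ 0.002397

0.002397


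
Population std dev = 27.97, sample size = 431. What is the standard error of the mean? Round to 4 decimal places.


SE = sigma / sqrt(n)
sqrt(431) ≈ 20.760539
SE = 27.97 / 20.760539 ≈ 1.347267

1.3473


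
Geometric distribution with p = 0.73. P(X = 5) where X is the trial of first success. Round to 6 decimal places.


P = (1-p)^(k-1) * p
(1-p)^(k-1) = 0.27^4 = 0.00531441
P = 0.00531441 * 0.73 ≈ 0.003879519

0.003880


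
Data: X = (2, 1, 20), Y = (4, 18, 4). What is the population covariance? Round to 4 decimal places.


Cov = (1/n)*sum((xi-xbar)(yi-ybar))
n = 3, xbar = 23/3 ≈ 7.666667, ybar = 26/3 ≈ 8.666667
sum((xi-xbar)(yi-ybar)) = -280/3 ≈ -93.333333
Cov = -93.333333 / 3 = -280/9 ≈ -31.111111

-31.1111


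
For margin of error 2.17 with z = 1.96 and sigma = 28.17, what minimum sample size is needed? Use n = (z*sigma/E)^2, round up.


z*sigma/E = 1.96 * 28.17 / 2.17 = 19719/775 ≈ 25.443871
(z*sigma/E)^2 ≈ 647.390570
round up: n = 648

648


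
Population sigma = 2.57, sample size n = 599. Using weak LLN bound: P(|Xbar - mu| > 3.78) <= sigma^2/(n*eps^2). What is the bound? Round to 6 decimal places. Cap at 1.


bound = min(1, sigma^2/(n*eps^2))
sigma^2 = 2.57^2 = 6.6049
n*eps^2 = 599 * 3.78^2 = 599 * 14.2884 = 8558.7516
sigma^2/(n*eps^2) = 6.6049 / 8558.7516 ≈ 0.00077171

0.000772


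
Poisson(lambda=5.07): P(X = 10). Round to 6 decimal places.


P = e^(-lam) * lam^k / k!
e^(-5.07) ≈ 0.006282420
lam^k = 5.07^10 ≈ 11222241.059429
k! = 10! = 3628800
P = 0.006282420 * 11222241.059429 / 3628800 ≈ 0.019429

0.019429


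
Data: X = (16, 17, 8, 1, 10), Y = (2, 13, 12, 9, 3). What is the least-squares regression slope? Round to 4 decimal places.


b = sum((xi-xbar)(yi-ybar)) / sum((xi-xbar)^2)
n = 5, xbar = 52/5 = 10.4, ybar = 39/5 = 7.8
Sxy = sum((xi-xbar)(yi-ybar)) = -17.6
Sxx = sum((xi-xbar)^2) = 169.2
b = Sxy / Sxx = -44/423 ≈ -0.104019

-0.1040


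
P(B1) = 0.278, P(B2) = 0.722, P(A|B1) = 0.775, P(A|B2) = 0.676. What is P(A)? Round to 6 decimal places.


P(A) = P(A|B1)*P(B1) + P(A|B2)*P(B2)
P(A|B1)*P(B1) = 0.775 * 0.278 = 0.21545
P(A|B2)*P(B2) = 0.676 * 0.722 = 0.488072
P(A) = 0.21545 + 0.488072 = 0.703522

0.703522


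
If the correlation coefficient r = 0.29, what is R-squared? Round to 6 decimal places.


R^2 = r^2 = (0.29)^2 = 0.0841

0.084100


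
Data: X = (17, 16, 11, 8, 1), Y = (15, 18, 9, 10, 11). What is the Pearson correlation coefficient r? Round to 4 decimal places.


r = sum((xi-xbar)(yi-ybar)) / sqrt(sum((xi-xbar)^2) * sum((yi-ybar)^2))
n = 5, xbar = 53/5 = 10.6, ybar = 63/5 = 12.6
Sxy = sum((xi-xbar)(yi-ybar)) = 65.2
Sxx = sum((xi-xbar)^2) = 169.2
Syy = sum((yi-ybar)^2) = 57.2
sqrt(Sxx*Syy) ≈ 98.378046
r = Sxy / sqrt(Sxx*Syy) = 65.2 / 98.378046 ≈ 0.662749

0.6627


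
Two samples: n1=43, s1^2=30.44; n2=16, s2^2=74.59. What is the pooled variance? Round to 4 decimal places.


sp^2 = ((n1-1)*s1^2 + (n2-1)*s2^2)/(n1+n2-2)
(n1-1)*s1^2 = 42 * 30.44 = 1278.48
(n2-1)*s2^2 = 15 * 74.59 = 1118.85
numerator = 1278.48 + 1118.85 = 2397.33
n1+n2-2 = 57
sp^2 = 2397.33 / 57 = 79911/1900 ≈ 42.058421

42.0584


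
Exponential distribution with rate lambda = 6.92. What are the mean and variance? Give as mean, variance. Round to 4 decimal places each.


mean = 1/lam, var = 1/lam^2
mean = 1 / 6.92 = 25/173 ≈ 0.144509
lam^2 = 6.92^2 = 47.8864
var = 1 / 47.8864 ≈ 0.020883

0.1445, 0.0209


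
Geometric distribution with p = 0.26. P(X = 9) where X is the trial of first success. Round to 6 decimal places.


P = (1-p)^(k-1) * p
(1-p)^(k-1) = 0.74^8 ≈ 0.08991947
P = 0.08991947 * 0.26 ≈ 0.02337906

0.023379


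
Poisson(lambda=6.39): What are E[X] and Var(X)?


E[X] = Var(X) = lambda = 6.39

6.39, 6.39


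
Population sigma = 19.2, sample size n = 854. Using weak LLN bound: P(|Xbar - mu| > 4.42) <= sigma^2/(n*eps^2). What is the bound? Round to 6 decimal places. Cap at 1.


bound = min(1, sigma^2/(n*eps^2))
sigma^2 = 19.2^2 = 368.64
n*eps^2 = 854 * 4.42^2 = 854 * 19.5364 = 16684.0856
sigma^2/(n*eps^2) = 368.64 / 16684.0856 ≈ 0.02209531

0.022095


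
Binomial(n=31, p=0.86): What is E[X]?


E[X] = n*p = 31 * 0.86 = 26.66

26.66


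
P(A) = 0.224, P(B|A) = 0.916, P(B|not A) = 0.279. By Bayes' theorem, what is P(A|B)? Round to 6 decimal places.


P(A|B) = P(B|A)*P(A) / P(B), P(B) = P(B|A)*P(A) + P(B|not A)*P(not A)
P(B|A)*P(A) = 0.916 * 0.224 = 0.205184
P(B|not A)*P(not A) = 0.279 * 0.776 = 0.216504
P(B) = 0.205184 + 0.216504 = 0.421688
P(A|B) = 0.205184 / 0.421688 ≈ 0.48657775

0.486578


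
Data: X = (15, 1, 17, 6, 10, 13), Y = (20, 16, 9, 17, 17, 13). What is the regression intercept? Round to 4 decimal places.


a = ybar - b*xbar, where b = sum((xi-xbar)(yi-ybar)) / sum((xi-xbar)^2)
n = 6, xbar = 62/6 = 31/3 ≈ 10.333333, ybar = 92/6 = 46/3 ≈ 15.333333
Sxy = sum((xi-xbar)(yi-ybar)) = -122/3 ≈ -40.666667
Sxx = sum((xi-xbar)^2) = 538/3 ≈ 179.333333
b = Sxy / Sxx = -61/269 ≈ -0.226766
a = 15.333333 - (-0.226766) * 10.333333 = 4755/269 ≈ 17.676580

17.6766


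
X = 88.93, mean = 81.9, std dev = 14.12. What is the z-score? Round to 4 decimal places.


z = (X - mu) / sigma
X - mu = 88.93 - 81.9 = 7.03
z = 7.03 / 14.12 = 703/1412 ≈ 0.497875

0.4979


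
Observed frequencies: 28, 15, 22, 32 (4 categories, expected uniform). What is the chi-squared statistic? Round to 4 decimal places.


chi2 = sum((O-E)^2/E), E = total/4
total = 97, E = 97/4 = 24.25
(28 - 24.25)^2 / 24.25 = 14.0625 / 24.25 = 225/388 ≈ 0.579897
(15 - 24.25)^2 / 24.25 = 85.5625 / 24.25 = 1369/388 ≈ 3.528351
(22 - 24.25)^2 / 24.25 = 5.0625 / 24.25 = 81/388 ≈ 0.208763
(32 - 24.25)^2 / 24.25 = 60.0625 / 24.25 = 961/388 ≈ 2.476804
chi2 = 659/97 ≈ 6.793814

6.7938


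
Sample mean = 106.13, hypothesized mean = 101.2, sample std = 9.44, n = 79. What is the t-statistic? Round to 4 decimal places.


t = (xbar - mu0) / (s/sqrt(n))
xbar - mu0 = 106.13 - 101.2 = 4.93
sqrt(79) ≈ 8.88819442
s/sqrt(n) = 9.44 / 8.88819442 ≈ 1.06208298
t = 4.93 / 1.06208298 ≈ 4.641822

4.6418


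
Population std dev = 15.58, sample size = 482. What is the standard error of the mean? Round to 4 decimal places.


SE = sigma / sqrt(n)
sqrt(482) ≈ 21.954498
SE = 15.58 / 21.954498 ≈ 0.709650

0.7096


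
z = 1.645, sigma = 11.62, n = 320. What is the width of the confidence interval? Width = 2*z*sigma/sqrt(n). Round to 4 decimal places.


width = 2*z*sigma/sqrt(n)
2*z*sigma = 2 * 1.645 * 11.62 = 38.2298
sqrt(320) ≈ 17.888544
width = 38.2298 / 17.888544 ≈ 2.137111

2.1371


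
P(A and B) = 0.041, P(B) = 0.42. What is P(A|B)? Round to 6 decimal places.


P(A|B) = P(A and B) / P(B) = 0.041 / 0.42 = 41/420 ≈ 0.09761905

0.097619


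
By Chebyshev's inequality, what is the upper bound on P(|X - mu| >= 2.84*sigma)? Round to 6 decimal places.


P <= 1/k^2
k^2 = 2.84^2 = 8.0656
1/k^2 = 1 / 8.0656 = 625/5041 ≈ 0.12398334

0.123983


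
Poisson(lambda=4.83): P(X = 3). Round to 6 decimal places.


P = e^(-lam) * lam^k / k!
e^(-4.83) ≈ 0.007986521
lam^k = 4.83^3 = 112.678587
k! = 3! = 6
P = 0.007986521 * 112.678587 / 6 ≈ 0.149985

0.149985


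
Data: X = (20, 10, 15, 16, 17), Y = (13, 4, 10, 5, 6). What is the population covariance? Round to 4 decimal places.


Cov = (1/n)*sum((xi-xbar)(yi-ybar))
n = 5, xbar = 78/5 = 15.6, ybar = 38/5 = 7.6
sum((xi-xbar)(yi-ybar)) = 39.2
Cov = 39.2 / 5 = 7.84

7.8400


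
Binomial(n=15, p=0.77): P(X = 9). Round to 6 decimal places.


P = C(n,k) * p^k * (1-p)^(n-k)
C(15,9) = 5005
p^k = 0.77^9 ≈ 0.09515169
(1-p)^(n-k) = 0.23^6 ≈ 0.0001480359
P = 5005 * 0.09515169 * 0.0001480359 ≈ 0.070500

0.070500


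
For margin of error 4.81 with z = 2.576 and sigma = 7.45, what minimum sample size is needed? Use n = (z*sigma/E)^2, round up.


z*sigma/E = 2.576 * 7.45 / 4.81 ≈ 3.989854
(z*sigma/E)^2 ≈ 15.918939
round up: n = 16

16


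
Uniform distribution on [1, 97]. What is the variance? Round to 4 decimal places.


Var = (b-a)^2 / 12
(b-a)^2 = (97 - 1)^2 = 9216
Var = 9216/12 = 768

768.0000


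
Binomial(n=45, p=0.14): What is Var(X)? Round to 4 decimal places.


Var = n*p*(1-p) = 45 * 0.14 * 0.86 = 5.418

5.4180


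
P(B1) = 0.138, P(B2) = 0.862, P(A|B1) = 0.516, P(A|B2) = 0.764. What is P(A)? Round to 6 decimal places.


P(A) = P(A|B1)*P(B1) + P(A|B2)*P(B2)
P(A|B1)*P(B1) = 0.516 * 0.138 = 0.071208
P(A|B2)*P(B2) = 0.764 * 0.862 = 0.658568
P(A) = 0.071208 + 0.658568 = 0.729776

0.729776


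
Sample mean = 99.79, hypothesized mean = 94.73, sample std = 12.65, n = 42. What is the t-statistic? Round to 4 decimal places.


t = (xbar - mu0) / (s/sqrt(n))
xbar - mu0 = 99.79 - 94.73 = 5.06
sqrt(42) ≈ 6.48074070
s/sqrt(n) = 12.65 / 6.48074070 ≈ 1.95193738
t = 5.06 / 1.95193738 ≈ 2.592296

2.5923


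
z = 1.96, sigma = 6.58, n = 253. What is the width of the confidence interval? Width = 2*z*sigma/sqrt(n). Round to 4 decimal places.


width = 2*z*sigma/sqrt(n)
2*z*sigma = 2 * 1.96 * 6.58 = 25.7936
sqrt(253) ≈ 15.905974
width = 25.7936 / 15.905974 ≈ 1.621630

1.6216


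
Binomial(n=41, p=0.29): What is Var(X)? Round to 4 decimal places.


Var = n*p*(1-p) = 41 * 0.29 * 0.71 = 8.4419

8.4419


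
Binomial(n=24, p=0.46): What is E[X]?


E[X] = n*p = 24 * 0.46 = 11.04

11.04


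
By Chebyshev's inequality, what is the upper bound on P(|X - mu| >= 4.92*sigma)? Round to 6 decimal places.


P <= 1/k^2
k^2 = 4.92^2 = 24.2064
1/k^2 = 1 / 24.2064 ≈ 0.04131139

0.041311


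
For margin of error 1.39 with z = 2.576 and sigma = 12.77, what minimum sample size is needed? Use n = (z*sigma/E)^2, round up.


z*sigma/E = 2.576 * 12.77 / 1.39 ≈ 23.665842
(z*sigma/E)^2 ≈ 560.072065
round up: n = 561

561


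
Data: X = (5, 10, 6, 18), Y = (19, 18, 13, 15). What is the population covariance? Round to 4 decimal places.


Cov = (1/n)*sum((xi-xbar)(yi-ybar))
n = 4, xbar = 39/4 = 9.75, ybar = 65/4 = 16.25
sum((xi-xbar)(yi-ybar)) = -10.75
Cov = -10.75 / 4 = -2.6875

-2.6875


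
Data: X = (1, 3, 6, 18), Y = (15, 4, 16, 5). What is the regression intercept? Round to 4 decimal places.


a = ybar - b*xbar, where b = sum((xi-xbar)(yi-ybar)) / sum((xi-xbar)^2)
n = 4, xbar = 28/4 = 7, ybar = 40/4 = 10
Sxy = sum((xi-xbar)(yi-ybar)) = -67
Sxx = sum((xi-xbar)^2) = 174
b = Sxy / Sxx = -67/174 ≈ -0.385057
a = 10 - (-0.385057) * 7 = 2209/174 ≈ 12.695402

12.6954


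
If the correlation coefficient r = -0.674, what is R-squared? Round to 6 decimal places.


R^2 = r^2 = (-0.674)^2 = 0.454276

0.454276


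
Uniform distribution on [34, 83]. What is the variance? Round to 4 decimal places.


Var = (b-a)^2 / 12
(b-a)^2 = (83 - 34)^2 = 2401
Var = 2401/12 ≈ 200.083333

200.0833


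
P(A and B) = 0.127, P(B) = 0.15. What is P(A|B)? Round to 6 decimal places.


P(A|B) = P(A and B) / P(B) = 0.127 / 0.15 = 127/150 ≈ 0.84666667

0.846667


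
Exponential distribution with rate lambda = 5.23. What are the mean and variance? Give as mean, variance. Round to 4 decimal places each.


mean = 1/lam, var = 1/lam^2
mean = 1 / 5.23 = 100/523 ≈ 0.191205
lam^2 = 5.23^2 = 27.3529
var = 1 / 27.3529 ≈ 0.036559

0.1912, 0.0366


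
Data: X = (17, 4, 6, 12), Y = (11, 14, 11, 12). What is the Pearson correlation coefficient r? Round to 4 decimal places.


r = sum((xi-xbar)(yi-ybar)) / sqrt(sum((xi-xbar)^2) * sum((yi-ybar)^2))
n = 4, xbar = 39/4 = 9.75, ybar = 48/4 = 12
Sxy = sum((xi-xbar)(yi-ybar)) = -15
Sxx = sum((xi-xbar)^2) = 104.75
Syy = sum((yi-ybar)^2) = 6
sqrt(Sxx*Syy) ≈ 25.069902
r = Sxy / sqrt(Sxx*Syy) = -15 / 25.069902 ≈ -0.598327

-0.5983


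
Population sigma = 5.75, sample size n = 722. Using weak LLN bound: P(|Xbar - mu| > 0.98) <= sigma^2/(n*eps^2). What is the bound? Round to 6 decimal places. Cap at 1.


bound = min(1, sigma^2/(n*eps^2))
sigma^2 = 5.75^2 = 33.0625
n*eps^2 = 722 * 0.98^2 = 722 * 0.9604 = 693.4088
sigma^2/(n*eps^2) = 33.0625 / 693.4088 ≈ 0.04768111

0.047681


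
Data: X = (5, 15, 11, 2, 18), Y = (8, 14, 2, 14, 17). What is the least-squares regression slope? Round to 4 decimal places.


b = sum((xi-xbar)(yi-ybar)) / sum((xi-xbar)^2)
n = 5, xbar = 51/5 = 10.2, ybar = 55/5 = 11
Sxy = sum((xi-xbar)(yi-ybar)) = 45
Sxx = sum((xi-xbar)^2) = 178.8
b = Sxy / Sxx = 75/298 ≈ 0.251678

0.2517
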